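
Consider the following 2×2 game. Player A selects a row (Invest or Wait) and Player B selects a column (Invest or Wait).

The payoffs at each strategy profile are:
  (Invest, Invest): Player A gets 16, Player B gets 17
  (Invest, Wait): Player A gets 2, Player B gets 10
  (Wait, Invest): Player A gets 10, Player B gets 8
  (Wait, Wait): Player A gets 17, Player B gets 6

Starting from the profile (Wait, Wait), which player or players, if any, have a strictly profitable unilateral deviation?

Player B

Player A at (Wait, Wait) earns 17; deviating to Invest yields 2 — not better.
Player B earns 6; deviating to Invest yields 8 — a strict improvement.
Only Player B has a strictly profitable deviation.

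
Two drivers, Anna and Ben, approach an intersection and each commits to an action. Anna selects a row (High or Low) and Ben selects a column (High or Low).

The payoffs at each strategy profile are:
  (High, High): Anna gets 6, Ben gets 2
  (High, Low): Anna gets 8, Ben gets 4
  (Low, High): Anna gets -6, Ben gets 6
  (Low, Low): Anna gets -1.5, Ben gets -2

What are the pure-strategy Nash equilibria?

(High, High): Ben prefers Low (4 > 2) — not an equilibrium.
(High, Low): Anna gets 8 ≥ -1.5 from Low, and Ben gets 4 ≥ 2 from High — Nash equilibrium.
(Low, High): Anna prefers High (6 > -6) — not an equilibrium.
(Low, Low): Anna prefers High (8 > -1.5); Ben prefers High (6 > -2) — not an equilibrium.

(High, Low)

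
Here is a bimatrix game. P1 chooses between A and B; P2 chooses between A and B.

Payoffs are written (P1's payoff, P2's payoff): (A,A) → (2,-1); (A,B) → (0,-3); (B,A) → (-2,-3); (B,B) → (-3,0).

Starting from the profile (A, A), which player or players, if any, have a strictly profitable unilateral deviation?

P1 at (A, A) earns 2; deviating to B yields -2 — not better.
P2 earns -1; deviating to B yields -3 — not better.
Neither player can strictly improve; the profile is a Nash equilibrium.

Neither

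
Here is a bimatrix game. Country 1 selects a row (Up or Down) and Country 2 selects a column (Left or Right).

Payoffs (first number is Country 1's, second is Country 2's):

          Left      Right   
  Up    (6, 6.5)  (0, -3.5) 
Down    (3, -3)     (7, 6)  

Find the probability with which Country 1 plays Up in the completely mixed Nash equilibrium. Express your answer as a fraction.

9/19

Let x be the probability that Country 1 plays Up. In a completely mixed equilibrium, Country 2 must be indifferent between Left and Right.
Country 2's expected payoff from Left is 6.5x − 3(1−x); from Right it is −3.5x + 6(1−x).
Setting these equal: 9.5x − 3 = −9.5x + 6, so x = 9/19.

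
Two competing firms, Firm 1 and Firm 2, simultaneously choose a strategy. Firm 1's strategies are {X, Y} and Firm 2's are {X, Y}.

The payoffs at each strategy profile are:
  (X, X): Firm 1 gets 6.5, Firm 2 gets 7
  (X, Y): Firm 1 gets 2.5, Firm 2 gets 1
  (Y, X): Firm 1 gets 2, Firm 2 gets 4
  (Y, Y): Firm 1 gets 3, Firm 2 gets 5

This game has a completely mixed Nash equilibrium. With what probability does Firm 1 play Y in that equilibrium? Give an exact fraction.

6/7

Let r be the probability that Firm 1 plays X. In a completely mixed equilibrium, Firm 2 must be indifferent between X and Y.
Firm 2's expected payoff from X is 7r + 4(1−r); from Y it is r + 5(1−r).
Setting these equal: 3r + 4 = −4r + 5, so r = 1/7.
Therefore Firm 1 plays Y with probability 1 − 1/7 = 6/7.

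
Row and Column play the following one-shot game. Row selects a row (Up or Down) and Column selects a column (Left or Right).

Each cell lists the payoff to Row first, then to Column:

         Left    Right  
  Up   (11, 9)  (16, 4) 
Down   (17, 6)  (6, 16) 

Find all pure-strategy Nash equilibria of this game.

(Up, Left): Row prefers Down (17 > 11) — not an equilibrium.
(Up, Right): Column prefers Left (9 > 4) — not an equilibrium.
(Down, Left): Column prefers Right (16 > 6) — not an equilibrium.
(Down, Right): Row prefers Up (16 > 6) — not an equilibrium.

none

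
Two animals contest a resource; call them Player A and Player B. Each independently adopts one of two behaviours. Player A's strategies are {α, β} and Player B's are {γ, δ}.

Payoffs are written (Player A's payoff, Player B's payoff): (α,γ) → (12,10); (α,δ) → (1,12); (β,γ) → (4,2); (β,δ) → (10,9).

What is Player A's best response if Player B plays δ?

Against δ, Player A earns 1 from α and 10 from β.
So β is the best response.

β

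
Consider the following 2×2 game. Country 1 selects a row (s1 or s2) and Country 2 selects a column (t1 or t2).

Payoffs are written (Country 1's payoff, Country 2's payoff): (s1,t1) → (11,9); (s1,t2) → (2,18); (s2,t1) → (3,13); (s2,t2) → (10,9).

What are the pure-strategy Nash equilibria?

none

(s1, t1): Country 2 prefers t2 (18 > 9) — not an equilibrium.
(s1, t2): Country 1 prefers s2 (10 > 2) — not an equilibrium.
(s2, t1): Country 1 prefers s1 (11 > 3) — not an equilibrium.
(s2, t2): Country 2 prefers t1 (13 > 9) — not an equilibrium.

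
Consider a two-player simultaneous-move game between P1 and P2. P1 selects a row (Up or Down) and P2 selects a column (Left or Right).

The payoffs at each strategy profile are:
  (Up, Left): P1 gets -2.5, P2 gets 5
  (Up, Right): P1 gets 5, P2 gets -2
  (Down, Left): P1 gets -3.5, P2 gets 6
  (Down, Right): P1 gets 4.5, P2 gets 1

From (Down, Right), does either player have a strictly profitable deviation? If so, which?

P1 at (Down, Right) earns 4.5; deviating to Up yields 5 — a strict improvement.
P2 earns 1; deviating to Left yields 6 — a strict improvement.
Both P1 and P2 have strictly profitable deviations.

Both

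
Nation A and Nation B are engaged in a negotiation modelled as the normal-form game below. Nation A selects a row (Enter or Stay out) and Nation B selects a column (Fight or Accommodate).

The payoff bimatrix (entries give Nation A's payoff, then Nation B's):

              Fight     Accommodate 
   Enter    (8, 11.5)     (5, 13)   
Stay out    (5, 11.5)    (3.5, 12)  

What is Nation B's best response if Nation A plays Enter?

Against Enter, Nation B earns 11.5 from Fight and 13 from Accommodate.
So Accommodate is the best response.

Accommodate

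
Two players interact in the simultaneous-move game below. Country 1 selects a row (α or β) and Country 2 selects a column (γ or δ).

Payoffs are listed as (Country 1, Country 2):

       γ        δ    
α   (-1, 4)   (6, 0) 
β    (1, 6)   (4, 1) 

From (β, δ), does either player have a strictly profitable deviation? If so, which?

Both

Country 1 at (β, δ) earns 4; deviating to α yields 6 — a strict improvement.
Country 2 earns 1; deviating to γ yields 6 — a strict improvement.
Both Country 1 and Country 2 have strictly profitable deviations.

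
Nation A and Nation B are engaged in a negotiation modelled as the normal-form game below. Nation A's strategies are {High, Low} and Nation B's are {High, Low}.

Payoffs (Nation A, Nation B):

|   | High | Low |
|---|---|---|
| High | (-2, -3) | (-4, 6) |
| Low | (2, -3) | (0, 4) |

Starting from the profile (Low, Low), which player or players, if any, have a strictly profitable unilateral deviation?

Neither

Nation A at (Low, Low) earns 0; deviating to High yields -4 — not better.
Nation B earns 4; deviating to High yields -3 — not better.
Neither player can strictly improve; the profile is a Nash equilibrium.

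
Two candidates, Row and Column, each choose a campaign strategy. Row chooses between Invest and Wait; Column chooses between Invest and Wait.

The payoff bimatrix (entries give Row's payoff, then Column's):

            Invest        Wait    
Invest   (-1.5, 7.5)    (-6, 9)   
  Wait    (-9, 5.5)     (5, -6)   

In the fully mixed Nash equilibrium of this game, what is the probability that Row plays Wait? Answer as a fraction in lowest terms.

3/26

Let p be the probability that Row plays Invest. In a completely mixed equilibrium, Column must be indifferent between Invest and Wait.
Column's expected payoff from Invest is 7.5p + 5.5(1−p); from Wait it is 9p − 6(1−p).
Setting these equal: 2p + 5.5 = 15p − 6, so p = 23/26.
Therefore Row plays Wait with probability 1 − 23/26 = 3/26.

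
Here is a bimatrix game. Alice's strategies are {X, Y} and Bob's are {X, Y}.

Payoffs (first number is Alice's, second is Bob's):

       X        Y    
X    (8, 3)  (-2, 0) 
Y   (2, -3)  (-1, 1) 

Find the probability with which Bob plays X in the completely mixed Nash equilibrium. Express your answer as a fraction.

Let q be the probability that Bob plays X. In a completely mixed equilibrium, Alice must be indifferent between X and Y.
Alice's expected payoff from X is 8q − 2(1−q); from Y it is 2q − (1−q).
Setting these equal: 10q − 2 = 3q − 1, so q = 1/7.

1/7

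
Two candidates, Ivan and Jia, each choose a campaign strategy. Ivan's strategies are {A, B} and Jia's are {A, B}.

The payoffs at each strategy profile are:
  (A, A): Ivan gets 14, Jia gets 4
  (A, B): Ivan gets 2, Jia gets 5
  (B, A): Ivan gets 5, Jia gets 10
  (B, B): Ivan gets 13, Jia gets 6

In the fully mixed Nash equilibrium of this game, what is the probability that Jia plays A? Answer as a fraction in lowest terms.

11/20

Let q be the probability that Jia plays A. In a completely mixed equilibrium, Ivan must be indifferent between A and B.
Ivan's expected payoff from A is 14q + 2(1−q); from B it is 5q + 13(1−q).
Setting these equal: 12q + 2 = −8q + 13, so q = 11/20.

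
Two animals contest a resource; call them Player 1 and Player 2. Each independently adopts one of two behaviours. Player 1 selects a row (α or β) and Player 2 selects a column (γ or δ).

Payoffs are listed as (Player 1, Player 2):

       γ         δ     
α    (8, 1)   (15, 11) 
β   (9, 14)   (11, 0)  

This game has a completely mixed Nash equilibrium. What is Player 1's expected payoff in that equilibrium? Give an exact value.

First find q, the probability Player 2 plays γ, from Player 1's indifference between α and β: 8q + 15(1−q) = 9q + 11(1−q), giving q = 4/5.
Since Player 1 is indifferent in equilibrium, Player 1's expected payoff equals the payoff from either row against (4/5, 1/5). Using α: 8(4/5) + 15(1/5) = 47/5.

47/5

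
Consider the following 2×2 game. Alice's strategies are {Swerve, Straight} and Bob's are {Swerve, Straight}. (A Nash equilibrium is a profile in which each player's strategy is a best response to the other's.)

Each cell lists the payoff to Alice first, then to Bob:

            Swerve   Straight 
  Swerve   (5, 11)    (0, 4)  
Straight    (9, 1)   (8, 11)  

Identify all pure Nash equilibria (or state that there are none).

(Straight, Straight)

(Swerve, Swerve): Alice prefers Straight (9 > 5) — not an equilibrium.
(Swerve, Straight): Alice prefers Straight (8 > 0); Bob prefers Swerve (11 > 4) — not an equilibrium.
(Straight, Swerve): Bob prefers Straight (11 > 1) — not an equilibrium.
(Straight, Straight): Alice gets 8 ≥ 0 from Swerve, and Bob gets 11 ≥ 1 from Swerve — Nash equilibrium.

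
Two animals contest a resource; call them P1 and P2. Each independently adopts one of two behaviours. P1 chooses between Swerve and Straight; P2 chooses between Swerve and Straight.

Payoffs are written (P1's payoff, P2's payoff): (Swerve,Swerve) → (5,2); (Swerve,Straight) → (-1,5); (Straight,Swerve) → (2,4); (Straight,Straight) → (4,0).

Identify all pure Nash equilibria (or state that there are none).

(Swerve, Swerve): P2 prefers Straight (5 > 2) — not an equilibrium.
(Swerve, Straight): P1 prefers Straight (4 > -1) — not an equilibrium.
(Straight, Swerve): P1 prefers Swerve (5 > 2) — not an equilibrium.
(Straight, Straight): P2 prefers Swerve (4 > 0) — not an equilibrium.

none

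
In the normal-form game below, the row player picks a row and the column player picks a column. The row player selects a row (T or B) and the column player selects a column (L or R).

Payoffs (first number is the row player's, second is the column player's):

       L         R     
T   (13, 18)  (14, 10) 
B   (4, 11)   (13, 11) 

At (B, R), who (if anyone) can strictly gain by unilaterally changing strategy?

The row player at (B, R) earns 13; deviating to T yields 14 — a strict improvement.
The column player earns 11; deviating to L yields 11 — not better.
Only the row player has a strictly profitable deviation.

The row player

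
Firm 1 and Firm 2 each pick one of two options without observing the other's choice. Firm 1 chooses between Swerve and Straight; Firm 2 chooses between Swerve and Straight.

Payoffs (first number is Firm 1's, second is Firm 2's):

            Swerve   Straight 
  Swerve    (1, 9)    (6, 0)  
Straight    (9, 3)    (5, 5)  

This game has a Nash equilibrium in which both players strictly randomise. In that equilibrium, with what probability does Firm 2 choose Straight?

Let c be the probability that Firm 2 plays Swerve. In a completely mixed equilibrium, Firm 1 must be indifferent between Swerve and Straight.
Firm 1's expected payoff from Swerve is c + 6(1−c); from Straight it is 9c + 5(1−c).
Setting these equal: −5c + 6 = 4c + 5, so c = 1/9.
Therefore Firm 2 plays Straight with probability 1 − 1/9 = 8/9.

8/9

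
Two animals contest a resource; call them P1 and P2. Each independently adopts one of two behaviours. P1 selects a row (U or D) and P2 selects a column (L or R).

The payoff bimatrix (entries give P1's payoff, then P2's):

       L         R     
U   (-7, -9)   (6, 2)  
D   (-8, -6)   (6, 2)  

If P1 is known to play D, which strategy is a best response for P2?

R

Against D, P2 earns -6 from L and 2 from R.
So R is the best response.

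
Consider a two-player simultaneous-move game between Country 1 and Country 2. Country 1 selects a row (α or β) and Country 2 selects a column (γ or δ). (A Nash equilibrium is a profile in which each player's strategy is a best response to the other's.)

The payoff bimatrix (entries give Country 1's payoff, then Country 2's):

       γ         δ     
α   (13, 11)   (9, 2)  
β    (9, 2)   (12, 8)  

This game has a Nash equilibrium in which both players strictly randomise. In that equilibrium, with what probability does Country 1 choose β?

3/5

Let r be the probability that Country 1 plays α. In a completely mixed equilibrium, Country 2 must be indifferent between γ and δ.
Country 2's expected payoff from γ is 11r + 2(1−r); from δ it is 2r + 8(1−r).
Setting these equal: 9r + 2 = −6r + 8, so r = 2/5.
Therefore Country 1 plays β with probability 1 − 2/5 = 3/5.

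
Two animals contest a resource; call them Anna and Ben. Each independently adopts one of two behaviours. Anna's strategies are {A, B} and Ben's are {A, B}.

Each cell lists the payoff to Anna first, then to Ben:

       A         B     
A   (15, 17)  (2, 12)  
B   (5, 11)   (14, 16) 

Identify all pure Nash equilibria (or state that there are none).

(A, A) and (B, B)

(A, A): Anna gets 15 ≥ 5 from B, and Ben gets 17 ≥ 12 from B — Nash equilibrium.
(A, B): Anna prefers B (14 > 2); Ben prefers A (17 > 12) — not an equilibrium.
(B, A): Anna prefers A (15 > 5); Ben prefers B (16 > 11) — not an equilibrium.
(B, B): Anna gets 14 ≥ 2 from A, and Ben gets 16 ≥ 11 from A — Nash equilibrium.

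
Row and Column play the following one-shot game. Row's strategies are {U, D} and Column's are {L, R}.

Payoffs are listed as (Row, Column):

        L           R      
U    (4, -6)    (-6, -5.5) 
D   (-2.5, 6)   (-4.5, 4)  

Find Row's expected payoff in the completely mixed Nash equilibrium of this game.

First find q, the probability Column plays L, from Row's indifference between U and D: 4q − 6(1−q) = −2.5q − 4.5(1−q), giving q = 3/16.
Since Row is indifferent in equilibrium, Row's expected payoff equals the payoff from either row against (3/16, 13/16). Using U: 4(3/16) − 6(13/16) = -33/8.

-33/8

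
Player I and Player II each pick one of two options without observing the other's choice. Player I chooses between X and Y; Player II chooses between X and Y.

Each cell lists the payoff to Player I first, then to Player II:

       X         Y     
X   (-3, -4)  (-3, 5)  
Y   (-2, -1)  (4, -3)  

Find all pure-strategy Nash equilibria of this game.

(X, X): Player I prefers Y (-2 > -3); Player II prefers Y (5 > -4) — not an equilibrium.
(X, Y): Player I prefers Y (4 > -3) — not an equilibrium.
(Y, X): Player I gets -2 ≥ -3 from X, and Player II gets -1 ≥ -3 from Y — Nash equilibrium.
(Y, Y): Player II prefers X (-1 > -3) — not an equilibrium.

(Y, X)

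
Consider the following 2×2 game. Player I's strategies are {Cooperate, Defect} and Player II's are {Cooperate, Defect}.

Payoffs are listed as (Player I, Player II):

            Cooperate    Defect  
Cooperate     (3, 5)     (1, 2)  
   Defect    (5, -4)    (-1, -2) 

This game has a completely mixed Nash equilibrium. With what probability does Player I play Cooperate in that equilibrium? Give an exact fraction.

2/5

Let p be the probability that Player I plays Cooperate. In a completely mixed equilibrium, Player II must be indifferent between Cooperate and Defect.
Player II's expected payoff from Cooperate is 5p − 4(1−p); from Defect it is 2p − 2(1−p).
Setting these equal: 9p − 4 = 4p − 2, so p = 2/5.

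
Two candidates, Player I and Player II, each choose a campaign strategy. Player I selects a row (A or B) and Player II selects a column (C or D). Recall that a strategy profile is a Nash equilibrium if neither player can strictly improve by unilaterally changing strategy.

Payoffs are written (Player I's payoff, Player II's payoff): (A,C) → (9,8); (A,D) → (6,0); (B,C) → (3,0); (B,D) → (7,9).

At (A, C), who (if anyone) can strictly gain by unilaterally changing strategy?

Player I at (A, C) earns 9; deviating to B yields 3 — not better.
Player II earns 8; deviating to D yields 0 — not better.
Neither player can strictly improve; the profile is a Nash equilibrium.

Neither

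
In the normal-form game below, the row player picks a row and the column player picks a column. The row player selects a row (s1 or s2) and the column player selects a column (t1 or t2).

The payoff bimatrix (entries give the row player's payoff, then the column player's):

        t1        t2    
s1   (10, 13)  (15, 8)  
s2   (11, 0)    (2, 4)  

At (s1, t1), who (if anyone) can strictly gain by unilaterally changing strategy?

The row player at (s1, t1) earns 10; deviating to s2 yields 11 — a strict improvement.
The column player earns 13; deviating to t2 yields 8 — not better.
Only the row player has a strictly profitable deviation.

The row player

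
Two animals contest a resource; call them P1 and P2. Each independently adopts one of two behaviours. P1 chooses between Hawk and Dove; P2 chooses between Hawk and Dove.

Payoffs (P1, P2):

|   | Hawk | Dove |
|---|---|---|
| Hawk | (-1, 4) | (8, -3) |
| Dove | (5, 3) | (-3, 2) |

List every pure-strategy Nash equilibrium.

(Hawk, Hawk): P1 prefers Dove (5 > -1) — not an equilibrium.
(Hawk, Dove): P2 prefers Hawk (4 > -3) — not an equilibrium.
(Dove, Hawk): P1 gets 5 ≥ -1 from Hawk, and P2 gets 3 ≥ 2 from Dove — Nash equilibrium.
(Dove, Dove): P1 prefers Hawk (8 > -3); P2 prefers Hawk (3 > 2) — not an equilibrium.

(Dove, Hawk)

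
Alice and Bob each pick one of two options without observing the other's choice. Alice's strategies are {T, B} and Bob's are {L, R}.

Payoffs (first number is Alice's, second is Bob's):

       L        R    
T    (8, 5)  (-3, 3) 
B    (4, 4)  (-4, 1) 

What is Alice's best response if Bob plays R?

T

Against R, Alice earns -3 from T and -4 from B.
So T is the best response.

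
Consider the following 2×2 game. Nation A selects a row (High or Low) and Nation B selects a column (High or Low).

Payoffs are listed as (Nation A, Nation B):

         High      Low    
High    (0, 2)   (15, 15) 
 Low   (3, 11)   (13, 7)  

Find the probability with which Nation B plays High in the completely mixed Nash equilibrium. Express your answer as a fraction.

2/5

Let q be the probability that Nation B plays High. In a completely mixed equilibrium, Nation A must be indifferent between High and Low.
Nation A's expected payoff from High is 15(1−q); from Low it is 3q + 13(1−q).
Setting these equal: −15q + 15 = −10q + 13, so q = 2/5.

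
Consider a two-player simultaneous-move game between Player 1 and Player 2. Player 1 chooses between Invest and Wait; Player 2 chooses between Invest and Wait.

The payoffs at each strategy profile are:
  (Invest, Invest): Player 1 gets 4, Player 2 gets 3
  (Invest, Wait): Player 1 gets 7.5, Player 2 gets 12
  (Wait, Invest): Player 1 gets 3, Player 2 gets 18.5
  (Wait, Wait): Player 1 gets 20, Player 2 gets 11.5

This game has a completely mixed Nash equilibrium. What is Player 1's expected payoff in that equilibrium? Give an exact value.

First find q, the probability Player 2 plays Invest, from Player 1's indifference between Invest and Wait: 4q + 7.5(1−q) = 3q + 20(1−q), giving q = 25/27.
Since Player 1 is indifferent in equilibrium, Player 1's expected payoff equals the payoff from either row against (25/27, 2/27). Using Invest: 4(25/27) + 7.5(2/27) = 115/27.

115/27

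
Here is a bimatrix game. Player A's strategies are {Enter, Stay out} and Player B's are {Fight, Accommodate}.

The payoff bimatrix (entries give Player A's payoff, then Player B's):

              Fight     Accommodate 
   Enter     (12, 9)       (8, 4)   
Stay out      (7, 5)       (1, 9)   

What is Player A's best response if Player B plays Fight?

Against Fight, Player A earns 12 from Enter and 7 from Stay out.
So Enter is the best response.

Enter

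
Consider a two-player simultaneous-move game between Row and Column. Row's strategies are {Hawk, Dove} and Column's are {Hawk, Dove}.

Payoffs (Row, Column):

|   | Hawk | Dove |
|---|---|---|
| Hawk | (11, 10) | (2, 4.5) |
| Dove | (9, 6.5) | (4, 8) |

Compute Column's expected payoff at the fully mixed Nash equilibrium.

First find x, the probability Row plays Hawk, from Column's indifference between Hawk and Dove: 10x + 6.5(1−x) = 4.5x + 8(1−x), giving x = 3/14.
Since Column is indifferent in equilibrium, Column's expected payoff equals the payoff from either column against (3/14, 11/14). Using Hawk: 10(3/14) + 6.5(11/14) = 29/4.

29/4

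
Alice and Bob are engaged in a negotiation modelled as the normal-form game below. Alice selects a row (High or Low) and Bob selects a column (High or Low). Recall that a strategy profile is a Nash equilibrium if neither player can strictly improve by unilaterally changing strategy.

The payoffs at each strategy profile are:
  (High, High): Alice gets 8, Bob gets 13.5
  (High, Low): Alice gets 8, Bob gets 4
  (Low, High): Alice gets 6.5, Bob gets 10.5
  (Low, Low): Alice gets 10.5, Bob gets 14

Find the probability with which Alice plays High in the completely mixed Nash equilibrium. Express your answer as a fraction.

7/26

Let x be the probability that Alice plays High. In a completely mixed equilibrium, Bob must be indifferent between High and Low.
Bob's expected payoff from High is 13.5x + 10.5(1−x); from Low it is 4x + 14(1−x).
Setting these equal: 3x + 10.5 = −10x + 14, so x = 7/26.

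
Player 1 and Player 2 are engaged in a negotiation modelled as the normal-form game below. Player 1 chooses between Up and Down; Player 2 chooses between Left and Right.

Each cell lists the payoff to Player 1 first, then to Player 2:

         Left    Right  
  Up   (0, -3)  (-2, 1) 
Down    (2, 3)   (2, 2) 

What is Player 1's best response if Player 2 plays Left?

Against Left, Player 1 earns 0 from Up and 2 from Down.
So Down is the best response.

Down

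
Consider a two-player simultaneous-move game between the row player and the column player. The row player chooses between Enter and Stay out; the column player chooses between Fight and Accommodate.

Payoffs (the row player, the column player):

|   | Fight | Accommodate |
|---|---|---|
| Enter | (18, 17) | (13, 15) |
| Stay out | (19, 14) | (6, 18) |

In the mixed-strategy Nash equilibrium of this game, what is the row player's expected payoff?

139/8

First find q, the probability the column player plays Fight, from the row player's indifference between Enter and Stay out: 18q + 13(1−q) = 19q + 6(1−q), giving q = 7/8.
Since the row player is indifferent in equilibrium, the row player's expected payoff equals the payoff from either row against (7/8, 1/8). Using Enter: 18(7/8) + 13(1/8) = 139/8.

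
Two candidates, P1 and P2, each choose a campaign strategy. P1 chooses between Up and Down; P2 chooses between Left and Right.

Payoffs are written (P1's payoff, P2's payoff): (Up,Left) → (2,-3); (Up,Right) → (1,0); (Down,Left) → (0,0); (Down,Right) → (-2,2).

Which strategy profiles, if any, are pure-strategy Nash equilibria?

(Up, Right)

(Up, Left): P2 prefers Right (0 > -3) — not an equilibrium.
(Up, Right): P1 gets 1 ≥ -2 from Down, and P2 gets 0 ≥ -3 from Left — Nash equilibrium.
(Down, Left): P1 prefers Up (2 > 0); P2 prefers Right (2 > 0) — not an equilibrium.
(Down, Right): P1 prefers Up (1 > -2) — not an equilibrium.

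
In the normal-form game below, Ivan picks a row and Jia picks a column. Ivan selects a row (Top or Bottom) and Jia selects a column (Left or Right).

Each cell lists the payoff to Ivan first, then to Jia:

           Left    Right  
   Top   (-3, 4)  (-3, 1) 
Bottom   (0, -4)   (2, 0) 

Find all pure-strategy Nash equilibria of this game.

(Top, Left): Ivan prefers Bottom (0 > -3) — not an equilibrium.
(Top, Right): Ivan prefers Bottom (2 > -3); Jia prefers Left (4 > 1) — not an equilibrium.
(Bottom, Left): Jia prefers Right (0 > -4) — not an equilibrium.
(Bottom, Right): Ivan gets 2 ≥ -3 from Top, and Jia gets 0 ≥ -4 from Left — Nash equilibrium.

(Bottom, Right)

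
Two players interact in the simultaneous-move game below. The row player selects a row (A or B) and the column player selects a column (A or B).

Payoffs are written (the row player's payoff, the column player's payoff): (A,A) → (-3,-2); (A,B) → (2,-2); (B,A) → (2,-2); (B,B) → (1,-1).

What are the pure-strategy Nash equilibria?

(A, B)

(A, A): the row player prefers B (2 > -3) — not an equilibrium.
(A, B): the row player gets 2 ≥ 1 from B, and the column player gets -2 ≥ -2 from A — Nash equilibrium.
(B, A): the column player prefers B (-1 > -2) — not an equilibrium.
(B, B): the row player prefers A (2 > 1) — not an equilibrium.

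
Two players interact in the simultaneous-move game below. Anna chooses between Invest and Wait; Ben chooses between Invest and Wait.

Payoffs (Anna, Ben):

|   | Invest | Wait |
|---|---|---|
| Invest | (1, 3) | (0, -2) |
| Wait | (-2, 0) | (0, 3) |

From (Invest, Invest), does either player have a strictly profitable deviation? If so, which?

Anna at (Invest, Invest) earns 1; deviating to Wait yields -2 — not better.
Ben earns 3; deviating to Wait yields -2 — not better.
Neither player can strictly improve; the profile is a Nash equilibrium.

Neither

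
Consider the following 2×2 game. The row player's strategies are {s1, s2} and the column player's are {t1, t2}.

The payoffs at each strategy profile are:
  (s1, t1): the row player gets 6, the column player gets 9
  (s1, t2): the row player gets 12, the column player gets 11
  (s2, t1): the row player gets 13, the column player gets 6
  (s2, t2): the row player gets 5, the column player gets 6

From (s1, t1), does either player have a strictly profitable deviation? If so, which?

Both

The row player at (s1, t1) earns 6; deviating to s2 yields 13 — a strict improvement.
The column player earns 9; deviating to t2 yields 11 — a strict improvement.
Both the row player and the column player have strictly profitable deviations.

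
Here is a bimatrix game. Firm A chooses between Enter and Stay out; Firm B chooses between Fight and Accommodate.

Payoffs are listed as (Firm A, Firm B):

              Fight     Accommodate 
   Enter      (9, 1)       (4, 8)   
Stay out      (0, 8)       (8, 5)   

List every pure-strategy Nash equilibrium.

(Enter, Fight): Firm B prefers Accommodate (8 > 1) — not an equilibrium.
(Enter, Accommodate): Firm A prefers Stay out (8 > 4) — not an equilibrium.
(Stay out, Fight): Firm A prefers Enter (9 > 0) — not an equilibrium.
(Stay out, Accommodate): Firm B prefers Fight (8 > 5) — not an equilibrium.

none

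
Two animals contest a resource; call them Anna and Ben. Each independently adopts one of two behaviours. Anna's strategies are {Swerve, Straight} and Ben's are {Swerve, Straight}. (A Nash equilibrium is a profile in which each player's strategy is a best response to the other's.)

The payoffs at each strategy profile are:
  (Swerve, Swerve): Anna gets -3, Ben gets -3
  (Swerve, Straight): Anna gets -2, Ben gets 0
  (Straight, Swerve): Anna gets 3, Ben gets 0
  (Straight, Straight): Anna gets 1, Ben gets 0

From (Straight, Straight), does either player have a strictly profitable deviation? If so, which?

Anna at (Straight, Straight) earns 1; deviating to Swerve yields -2 — not better.
Ben earns 0; deviating to Swerve yields 0 — not better.
Neither player can strictly improve; the profile is a Nash equilibrium.

Neither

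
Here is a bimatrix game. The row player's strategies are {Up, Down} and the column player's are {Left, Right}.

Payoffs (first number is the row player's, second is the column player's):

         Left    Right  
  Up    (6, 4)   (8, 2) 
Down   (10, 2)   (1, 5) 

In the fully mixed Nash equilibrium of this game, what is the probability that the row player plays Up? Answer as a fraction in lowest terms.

Let p be the probability that the row player plays Up. In a completely mixed equilibrium, the column player must be indifferent between Left and Right.
The column player's expected payoff from Left is 4p + 2(1−p); from Right it is 2p + 5(1−p).
Setting these equal: 2p + 2 = −3p + 5, so p = 3/5.

3/5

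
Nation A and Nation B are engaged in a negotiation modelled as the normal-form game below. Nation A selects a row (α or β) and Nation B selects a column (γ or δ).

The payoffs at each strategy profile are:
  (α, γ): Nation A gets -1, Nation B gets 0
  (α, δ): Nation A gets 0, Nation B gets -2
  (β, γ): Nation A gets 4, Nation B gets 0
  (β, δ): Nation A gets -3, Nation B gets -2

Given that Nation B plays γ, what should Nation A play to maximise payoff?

β

Against γ, Nation A earns -1 from α and 4 from β.
So β is the best response.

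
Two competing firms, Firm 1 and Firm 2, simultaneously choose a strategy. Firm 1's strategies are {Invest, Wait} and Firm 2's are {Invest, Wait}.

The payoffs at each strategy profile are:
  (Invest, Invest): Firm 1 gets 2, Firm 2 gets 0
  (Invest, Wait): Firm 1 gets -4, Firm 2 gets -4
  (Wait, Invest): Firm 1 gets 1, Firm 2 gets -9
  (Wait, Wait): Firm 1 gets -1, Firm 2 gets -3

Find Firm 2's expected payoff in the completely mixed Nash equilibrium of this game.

First find p, the probability Firm 1 plays Invest, from Firm 2's indifference between Invest and Wait: −9(1−p) = −4p − 3(1−p), giving p = 3/5.
Since Firm 2 is indifferent in equilibrium, Firm 2's expected payoff equals the payoff from either column against (3/5, 2/5). Using Invest: −9(2/5) = -18/5.

-18/5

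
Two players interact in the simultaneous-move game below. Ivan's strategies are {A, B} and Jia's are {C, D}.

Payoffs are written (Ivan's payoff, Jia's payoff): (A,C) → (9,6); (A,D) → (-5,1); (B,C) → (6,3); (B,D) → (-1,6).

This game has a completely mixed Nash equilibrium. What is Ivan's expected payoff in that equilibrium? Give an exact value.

First find y, the probability Jia plays C, from Ivan's indifference between A and B: 9y − 5(1−y) = 6y − (1−y), giving y = 4/7.
Since Ivan is indifferent in equilibrium, Ivan's expected payoff equals the payoff from either row against (4/7, 3/7). Using A: 9(4/7) − 5(3/7) = 3.

3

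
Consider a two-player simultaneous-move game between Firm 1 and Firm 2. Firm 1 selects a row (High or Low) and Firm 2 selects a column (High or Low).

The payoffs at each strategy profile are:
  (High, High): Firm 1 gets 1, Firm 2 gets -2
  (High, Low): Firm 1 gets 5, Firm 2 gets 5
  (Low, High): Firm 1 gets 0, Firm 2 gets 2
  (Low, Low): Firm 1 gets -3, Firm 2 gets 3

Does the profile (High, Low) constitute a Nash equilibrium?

At (High, Low), Firm 1 earns 5; switching to Low would give -3, so Firm 1 has no profitable deviation.
Firm 2 earns 5; switching to High would give -2, so Firm 2 has no profitable deviation.
Neither player can gain by a unilateral deviation, so this profile is a Nash equilibrium.

Yes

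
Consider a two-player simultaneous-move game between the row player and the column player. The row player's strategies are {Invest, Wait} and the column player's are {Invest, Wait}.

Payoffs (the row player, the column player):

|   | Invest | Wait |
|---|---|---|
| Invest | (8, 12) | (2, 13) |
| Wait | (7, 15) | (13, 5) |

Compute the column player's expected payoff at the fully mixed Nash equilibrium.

135/11

First find p, the probability the row player plays Invest, from the column player's indifference between Invest and Wait: 12p + 15(1−p) = 13p + 5(1−p), giving p = 10/11.
Since the column player is indifferent in equilibrium, the column player's expected payoff equals the payoff from either column against (10/11, 1/11). Using Invest: 12(10/11) + 15(1/11) = 135/11.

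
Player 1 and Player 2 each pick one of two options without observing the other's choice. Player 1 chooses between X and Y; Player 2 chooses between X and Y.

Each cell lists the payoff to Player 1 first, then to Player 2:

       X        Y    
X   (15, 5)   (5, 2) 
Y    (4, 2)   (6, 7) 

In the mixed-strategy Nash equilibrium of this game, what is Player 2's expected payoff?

31/8

First find x, the probability Player 1 plays X, from Player 2's indifference between X and Y: 5x + 2(1−x) = 2x + 7(1−x), giving x = 5/8.
Since Player 2 is indifferent in equilibrium, Player 2's expected payoff equals the payoff from either column against (5/8, 3/8). Using X: 5(5/8) + 2(3/8) = 31/8.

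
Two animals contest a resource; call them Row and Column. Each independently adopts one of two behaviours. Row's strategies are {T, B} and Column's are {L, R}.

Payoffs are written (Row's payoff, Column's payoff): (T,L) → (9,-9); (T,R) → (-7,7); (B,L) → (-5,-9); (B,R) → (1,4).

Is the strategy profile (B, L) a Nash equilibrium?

No

At (B, L), Row earns -5; switching to T would give 9, so Row would deviate.
Column earns -9; switching to R would give 4, so Column would deviate.
Since at least one player can profitably deviate, this is not a Nash equilibrium.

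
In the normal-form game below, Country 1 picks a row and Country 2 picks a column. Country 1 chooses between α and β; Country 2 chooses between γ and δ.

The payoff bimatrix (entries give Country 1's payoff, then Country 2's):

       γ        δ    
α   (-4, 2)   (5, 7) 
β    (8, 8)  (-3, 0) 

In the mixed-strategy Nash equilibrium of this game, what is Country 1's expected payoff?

7/5

First find q, the probability Country 2 plays γ, from Country 1's indifference between α and β: −4q + 5(1−q) = 8q − 3(1−q), giving q = 2/5.
Since Country 1 is indifferent in equilibrium, Country 1's expected payoff equals the payoff from either row against (2/5, 3/5). Using α: −4(2/5) + 5(3/5) = 7/5.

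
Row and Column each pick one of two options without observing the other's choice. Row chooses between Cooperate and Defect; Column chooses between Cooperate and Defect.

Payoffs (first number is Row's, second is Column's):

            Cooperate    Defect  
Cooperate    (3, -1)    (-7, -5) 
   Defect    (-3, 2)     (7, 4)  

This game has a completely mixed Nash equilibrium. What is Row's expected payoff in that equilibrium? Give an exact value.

First find q, the probability Column plays Cooperate, from Row's indifference between Cooperate and Defect: 3q − 7(1−q) = −3q + 7(1−q), giving q = 7/10.
Since Row is indifferent in equilibrium, Row's expected payoff equals the payoff from either row against (7/10, 3/10). Using Cooperate: 3(7/10) − 7(3/10) = 0.

0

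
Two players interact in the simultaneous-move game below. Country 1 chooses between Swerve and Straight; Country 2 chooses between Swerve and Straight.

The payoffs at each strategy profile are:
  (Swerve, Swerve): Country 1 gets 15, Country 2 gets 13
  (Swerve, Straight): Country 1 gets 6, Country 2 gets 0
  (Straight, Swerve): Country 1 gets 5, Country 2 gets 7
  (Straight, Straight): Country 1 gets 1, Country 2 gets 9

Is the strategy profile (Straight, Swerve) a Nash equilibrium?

At (Straight, Swerve), Country 1 earns 5; switching to Swerve would give 15, so Country 1 would deviate.
Country 2 earns 7; switching to Straight would give 9, so Country 2 would deviate.
Since at least one player can profitably deviate, this is not a Nash equilibrium.

No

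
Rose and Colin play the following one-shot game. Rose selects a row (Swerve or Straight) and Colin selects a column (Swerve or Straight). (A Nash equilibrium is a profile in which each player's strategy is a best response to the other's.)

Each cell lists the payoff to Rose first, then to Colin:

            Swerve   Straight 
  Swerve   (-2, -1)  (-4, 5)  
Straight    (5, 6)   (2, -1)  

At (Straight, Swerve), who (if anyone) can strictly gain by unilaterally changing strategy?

Rose at (Straight, Swerve) earns 5; deviating to Swerve yields -2 — not better.
Colin earns 6; deviating to Straight yields -1 — not better.
Neither player can strictly improve; the profile is a Nash equilibrium.

Neither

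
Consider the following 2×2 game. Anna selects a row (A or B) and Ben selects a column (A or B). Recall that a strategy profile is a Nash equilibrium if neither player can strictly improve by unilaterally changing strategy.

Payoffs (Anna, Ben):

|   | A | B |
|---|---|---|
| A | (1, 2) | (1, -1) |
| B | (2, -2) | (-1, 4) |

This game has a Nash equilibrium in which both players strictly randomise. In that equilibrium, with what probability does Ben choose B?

Let y be the probability that Ben plays A. In a completely mixed equilibrium, Anna must be indifferent between A and B.
Anna's expected payoff from A is y + (1−y); from B it is 2y − (1−y).
Setting these equal: 1 = 3y − 1, so y = 2/3.
Therefore Ben plays B with probability 1 − 2/3 = 1/3.

1/3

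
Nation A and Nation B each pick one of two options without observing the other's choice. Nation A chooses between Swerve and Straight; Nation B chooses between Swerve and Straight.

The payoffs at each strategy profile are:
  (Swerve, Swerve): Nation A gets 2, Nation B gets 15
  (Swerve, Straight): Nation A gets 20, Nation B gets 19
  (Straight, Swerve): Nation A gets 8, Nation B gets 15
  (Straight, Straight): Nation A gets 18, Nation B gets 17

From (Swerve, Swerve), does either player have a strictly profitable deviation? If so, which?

Nation A at (Swerve, Swerve) earns 2; deviating to Straight yields 8 — a strict improvement.
Nation B earns 15; deviating to Straight yields 19 — a strict improvement.
Both Nation A and Nation B have strictly profitable deviations.

Both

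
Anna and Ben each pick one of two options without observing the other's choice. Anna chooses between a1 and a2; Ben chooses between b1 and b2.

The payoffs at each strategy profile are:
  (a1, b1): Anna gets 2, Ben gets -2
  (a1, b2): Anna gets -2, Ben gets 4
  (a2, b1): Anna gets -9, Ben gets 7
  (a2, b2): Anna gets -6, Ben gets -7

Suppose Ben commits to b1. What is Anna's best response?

a1

Against b1, Anna earns 2 from a1 and -9 from a2.
So a1 is the best response.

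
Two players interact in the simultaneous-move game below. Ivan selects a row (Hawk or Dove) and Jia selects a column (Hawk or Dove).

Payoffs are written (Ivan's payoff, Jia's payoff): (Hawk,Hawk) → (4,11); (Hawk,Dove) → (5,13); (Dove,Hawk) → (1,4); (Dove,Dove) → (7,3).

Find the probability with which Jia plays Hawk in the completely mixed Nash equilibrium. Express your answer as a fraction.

Let q be the probability that Jia plays Hawk. In a completely mixed equilibrium, Ivan must be indifferent between Hawk and Dove.
Ivan's expected payoff from Hawk is 4q + 5(1−q); from Dove it is q + 7(1−q).
Setting these equal: −q + 5 = −6q + 7, so q = 2/5.

2/5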